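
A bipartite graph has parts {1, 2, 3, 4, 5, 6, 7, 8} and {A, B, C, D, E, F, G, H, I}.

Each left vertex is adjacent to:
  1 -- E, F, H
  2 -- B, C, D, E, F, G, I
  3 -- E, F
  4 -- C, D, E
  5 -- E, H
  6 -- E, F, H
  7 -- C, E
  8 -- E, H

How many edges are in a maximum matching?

One maximum matching: 1-H, 2-G, 3-F, 4-D, 5-E, 7-C.
The set {1, 3, 5, 6, 8} has only 3 neighbours ({E, F, H}), so by Hall's theorem at most 6 of the 8 left vertices can be matched.

6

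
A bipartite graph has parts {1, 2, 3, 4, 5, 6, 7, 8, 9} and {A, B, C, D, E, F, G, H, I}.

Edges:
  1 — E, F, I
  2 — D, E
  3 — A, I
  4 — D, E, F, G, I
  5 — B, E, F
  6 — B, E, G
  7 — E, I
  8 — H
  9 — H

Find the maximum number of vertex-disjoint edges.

One maximum matching: 1–I, 2–D, 3–A, 4–F, 5–B, 6–G, 7–E, 8–H.
The set {8, 9} has only 1 neighbour ({H}), so by Hall's theorem at most 8 of the 9 left vertices can be matched.

8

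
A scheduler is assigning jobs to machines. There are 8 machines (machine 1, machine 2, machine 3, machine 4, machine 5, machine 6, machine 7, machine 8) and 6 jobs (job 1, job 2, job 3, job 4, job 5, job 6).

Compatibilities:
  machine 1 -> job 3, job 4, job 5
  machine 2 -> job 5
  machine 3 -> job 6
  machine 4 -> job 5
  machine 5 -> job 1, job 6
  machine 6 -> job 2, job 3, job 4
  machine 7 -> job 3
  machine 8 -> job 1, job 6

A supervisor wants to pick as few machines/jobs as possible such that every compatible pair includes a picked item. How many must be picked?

The 6 edges machine 1–job 4, machine 2–job 5, machine 3–job 6, machine 5–job 1, machine 6–job 2, machine 7–job 3 form a matching, so any vertex cover needs at least 6 vertices (one per matched edge).
Conversely {machine 1, machine 6, machine 7, job 1, job 5, job 6} meets every edge and has exactly 6 vertices, so 6 is optimal.

6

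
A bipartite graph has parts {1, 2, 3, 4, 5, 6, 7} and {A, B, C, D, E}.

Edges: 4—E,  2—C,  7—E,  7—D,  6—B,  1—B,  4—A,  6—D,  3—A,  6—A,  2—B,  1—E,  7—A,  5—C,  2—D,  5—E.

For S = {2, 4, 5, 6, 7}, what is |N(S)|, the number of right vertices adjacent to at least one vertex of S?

The union of neighbours of {2, 4, 5, 6, 7} is {A, B, C, D, E}, which has 5 elements.
Since |N(S)| = 5 ≥ |S| = 5, Hall's condition holds for this subset.

5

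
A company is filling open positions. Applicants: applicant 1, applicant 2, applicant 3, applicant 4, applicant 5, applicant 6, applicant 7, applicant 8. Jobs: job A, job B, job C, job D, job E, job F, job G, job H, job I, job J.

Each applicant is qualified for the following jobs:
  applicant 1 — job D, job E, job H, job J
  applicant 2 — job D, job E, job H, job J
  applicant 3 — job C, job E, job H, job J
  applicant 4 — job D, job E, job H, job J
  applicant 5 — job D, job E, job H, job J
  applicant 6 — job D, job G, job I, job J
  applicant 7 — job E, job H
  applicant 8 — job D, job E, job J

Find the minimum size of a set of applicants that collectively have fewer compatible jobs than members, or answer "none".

Take S = {applicant 1, applicant 2, applicant 4, applicant 5, applicant 7}. Its neighbourhood is {job D, job E, job H, job J}, so |N(S)| = 4 < |S| = 5.
Every subset of size less than 5 has at least as many neighbours as members, so 5 is the minimum.

5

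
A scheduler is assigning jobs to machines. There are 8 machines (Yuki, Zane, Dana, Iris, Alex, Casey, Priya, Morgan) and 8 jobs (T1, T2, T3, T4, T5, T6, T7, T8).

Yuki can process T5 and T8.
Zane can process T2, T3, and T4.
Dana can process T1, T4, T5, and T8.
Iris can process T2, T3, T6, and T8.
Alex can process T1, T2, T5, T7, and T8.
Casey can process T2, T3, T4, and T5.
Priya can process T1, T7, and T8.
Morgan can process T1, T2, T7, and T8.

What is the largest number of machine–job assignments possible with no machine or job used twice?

8

For example, pair Yuki–T5, Zane–T4, Dana–T1, Iris–T6, Alex–T7, Casey–T3, Priya–T8, Morgan–T2.
This saturates every machine, so 8 is the maximum.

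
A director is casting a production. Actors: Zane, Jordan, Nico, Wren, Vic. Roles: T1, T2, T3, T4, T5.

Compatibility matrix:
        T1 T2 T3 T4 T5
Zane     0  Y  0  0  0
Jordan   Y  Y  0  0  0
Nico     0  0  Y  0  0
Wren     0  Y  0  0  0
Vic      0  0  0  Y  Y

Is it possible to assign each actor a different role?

The set {Zane, Wren} has only 1 neighbour ({T2}), so by Hall's theorem at most 4 of the 5 actors can be matched.
Hence no matching covers every actor.

No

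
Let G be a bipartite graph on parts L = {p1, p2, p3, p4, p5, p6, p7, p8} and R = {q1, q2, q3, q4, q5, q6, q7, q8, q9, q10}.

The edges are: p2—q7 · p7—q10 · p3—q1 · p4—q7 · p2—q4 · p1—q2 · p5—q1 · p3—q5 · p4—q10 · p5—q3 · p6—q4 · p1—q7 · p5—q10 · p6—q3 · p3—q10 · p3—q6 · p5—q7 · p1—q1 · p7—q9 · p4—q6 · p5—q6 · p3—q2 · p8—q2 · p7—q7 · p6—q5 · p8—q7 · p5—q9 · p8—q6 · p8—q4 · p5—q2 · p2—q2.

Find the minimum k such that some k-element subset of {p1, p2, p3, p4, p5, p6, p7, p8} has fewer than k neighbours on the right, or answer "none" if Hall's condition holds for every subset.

A matching saturating every left vertex exists, for instance p1→q2, p2→q4, p3→q1, p4→q10, p5→q9, p6→q5, p7→q7, p8→q6.
By Hall's marriage theorem, this means |N(S)| ≥ |S| for every subset S, so no violating subset exists.

none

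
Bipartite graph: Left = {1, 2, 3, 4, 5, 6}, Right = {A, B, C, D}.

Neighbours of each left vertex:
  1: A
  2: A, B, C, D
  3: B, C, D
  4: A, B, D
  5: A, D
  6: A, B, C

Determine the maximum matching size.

For example, pair 1–A, 2–D, 3–C, 4–B.
The set {1, 2, 3, 4, 5, 6} has only 4 neighbours ({A, B, C, D}), so by Hall's theorem at most 4 of the 6 left vertices can be matched.

4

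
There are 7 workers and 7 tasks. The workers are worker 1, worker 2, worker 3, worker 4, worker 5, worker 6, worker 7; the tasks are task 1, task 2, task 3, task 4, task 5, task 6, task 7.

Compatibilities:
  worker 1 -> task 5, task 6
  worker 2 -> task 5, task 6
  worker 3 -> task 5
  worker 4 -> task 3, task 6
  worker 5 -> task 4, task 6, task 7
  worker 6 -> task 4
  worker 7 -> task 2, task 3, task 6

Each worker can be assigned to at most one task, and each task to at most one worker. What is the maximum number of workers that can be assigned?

For example, pair worker 1–task 6, worker 2–task 5, worker 4–task 3, worker 5–task 7, worker 6–task 4, worker 7–task 2.
The set {worker 1, worker 2, worker 3} has only 2 neighbours ({task 5, task 6}), so by Hall's theorem at most 6 of the 7 workers can be matched.

6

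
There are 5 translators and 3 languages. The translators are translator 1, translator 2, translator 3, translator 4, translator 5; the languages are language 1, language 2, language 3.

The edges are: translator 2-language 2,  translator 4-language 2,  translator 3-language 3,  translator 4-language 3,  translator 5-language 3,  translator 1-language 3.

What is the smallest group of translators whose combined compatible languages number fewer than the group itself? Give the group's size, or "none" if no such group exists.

Take S = {translator 1, translator 3}. Its neighbourhood is {language 3}, so |N(S)| = 1 < |S| = 2.
No single vertex violates Hall's condition since each has at least one neighbour, so 2 is the minimum.

2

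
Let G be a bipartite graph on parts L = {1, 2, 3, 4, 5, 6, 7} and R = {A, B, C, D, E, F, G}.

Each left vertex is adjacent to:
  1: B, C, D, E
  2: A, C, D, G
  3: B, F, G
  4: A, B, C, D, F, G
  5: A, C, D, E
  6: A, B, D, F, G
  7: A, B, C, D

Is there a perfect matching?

For example, pair 1-E, 2-G, 3-F, 4-D, 5-C, 6-A, 7-B.
Every left vertex is matched, so this is a perfect matching.

Yes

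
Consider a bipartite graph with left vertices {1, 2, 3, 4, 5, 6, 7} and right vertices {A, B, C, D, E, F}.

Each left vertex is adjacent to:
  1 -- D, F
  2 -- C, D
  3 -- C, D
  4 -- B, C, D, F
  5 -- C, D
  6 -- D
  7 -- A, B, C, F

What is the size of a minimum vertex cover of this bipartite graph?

The 5 edges 1–F, 2–D, 3–C, 4–B, 7–A form a matching, so any vertex cover needs at least 5 vertices (one per matched edge).
Conversely {1, 4, 7, C, D} meets every edge and has exactly 5 vertices, so 5 is optimal.

5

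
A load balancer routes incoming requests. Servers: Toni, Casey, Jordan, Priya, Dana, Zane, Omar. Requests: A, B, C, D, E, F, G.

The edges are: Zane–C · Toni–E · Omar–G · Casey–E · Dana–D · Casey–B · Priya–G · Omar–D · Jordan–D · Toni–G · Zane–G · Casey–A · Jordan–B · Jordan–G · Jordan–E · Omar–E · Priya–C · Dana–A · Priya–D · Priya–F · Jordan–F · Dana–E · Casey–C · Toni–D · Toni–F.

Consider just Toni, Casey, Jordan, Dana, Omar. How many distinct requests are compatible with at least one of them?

7

The union of neighbours of {Toni, Casey, Jordan, Dana, Omar} is {A, B, C, D, E, F, G}, which has 7 elements.
Since |N(S)| = 7 ≥ |S| = 5, Hall's condition holds for this subset.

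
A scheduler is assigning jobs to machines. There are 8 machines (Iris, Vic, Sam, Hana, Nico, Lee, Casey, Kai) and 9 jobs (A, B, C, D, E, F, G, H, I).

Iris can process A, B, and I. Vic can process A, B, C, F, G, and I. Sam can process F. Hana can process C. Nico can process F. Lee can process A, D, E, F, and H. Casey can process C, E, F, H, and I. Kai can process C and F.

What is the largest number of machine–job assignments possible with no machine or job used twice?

6

One maximum matching: Iris-I, Vic-G, Sam-F, Hana-C, Lee-A, Casey-E.
The set {Sam, Hana, Nico, Kai} has only 2 neighbours ({C, F}), so by Hall's theorem at most 6 of the 8 machines can be matched.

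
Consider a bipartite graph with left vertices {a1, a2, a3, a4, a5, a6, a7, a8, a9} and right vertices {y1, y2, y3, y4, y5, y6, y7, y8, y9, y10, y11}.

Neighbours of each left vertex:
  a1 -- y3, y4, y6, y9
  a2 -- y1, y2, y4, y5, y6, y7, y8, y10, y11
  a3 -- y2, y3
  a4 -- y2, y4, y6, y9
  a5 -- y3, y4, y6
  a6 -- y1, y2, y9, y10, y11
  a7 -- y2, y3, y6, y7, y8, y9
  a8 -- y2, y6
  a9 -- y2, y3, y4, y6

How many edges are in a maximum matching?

One maximum matching: a1–y9, a2–y7, a3–y3, a4–y6, a5–y4, a6–y10, a7–y8, a8–y2.
The set {a1, a3, a4, a5, a8, a9} has only 5 neighbours ({y2, y3, y4, y6, y9}), so by Hall's theorem at most 8 of the 9 left vertices can be matched.

8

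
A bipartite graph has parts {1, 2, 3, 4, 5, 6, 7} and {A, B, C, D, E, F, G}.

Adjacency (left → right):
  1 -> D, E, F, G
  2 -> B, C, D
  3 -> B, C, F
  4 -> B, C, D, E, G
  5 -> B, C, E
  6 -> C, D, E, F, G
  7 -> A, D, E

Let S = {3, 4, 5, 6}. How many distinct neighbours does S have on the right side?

The union of neighbours of {3, 4, 5, 6} is {B, C, D, E, F, G}, which has 6 elements.
Since |N(S)| = 6 ≥ |S| = 4, Hall's condition holds for this subset.

6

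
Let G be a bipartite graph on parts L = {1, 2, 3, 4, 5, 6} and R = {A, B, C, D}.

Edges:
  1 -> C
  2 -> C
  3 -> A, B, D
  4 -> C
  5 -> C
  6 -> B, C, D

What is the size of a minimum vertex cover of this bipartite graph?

{3, 6, C} is a vertex cover of size 3: every edge has an endpoint in this set.
No smaller cover exists because 1–C, 3–D, 6–B is a matching of size 3, and a cover must include an endpoint of each of these disjoint edges (König's theorem).

3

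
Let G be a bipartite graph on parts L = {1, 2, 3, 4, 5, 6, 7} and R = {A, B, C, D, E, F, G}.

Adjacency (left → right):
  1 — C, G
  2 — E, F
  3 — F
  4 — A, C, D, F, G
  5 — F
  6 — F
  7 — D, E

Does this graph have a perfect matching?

No

The set {3, 5, 6} has only 1 neighbour ({F}), so by Hall's theorem at most 5 of the 7 left vertices can be matched.
Hence no matching covers every left vertex.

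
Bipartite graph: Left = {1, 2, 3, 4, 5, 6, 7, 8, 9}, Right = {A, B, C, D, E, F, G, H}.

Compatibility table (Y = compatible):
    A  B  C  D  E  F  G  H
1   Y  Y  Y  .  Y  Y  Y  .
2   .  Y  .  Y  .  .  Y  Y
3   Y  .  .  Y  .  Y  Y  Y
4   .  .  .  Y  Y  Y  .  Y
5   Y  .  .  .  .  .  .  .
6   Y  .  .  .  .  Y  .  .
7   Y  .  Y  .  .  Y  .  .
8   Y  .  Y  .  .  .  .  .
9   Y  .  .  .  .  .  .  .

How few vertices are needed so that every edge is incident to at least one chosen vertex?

7

{1, 2, 3, 4, A, C, F} is a vertex cover of size 7: every edge has an endpoint in this set.
No smaller cover exists because 1–G, 2–B, 3–H, 4–E, 5–A, 6–F, 7–C is a matching of size 7, and a cover must include an endpoint of each of these disjoint edges (König's theorem).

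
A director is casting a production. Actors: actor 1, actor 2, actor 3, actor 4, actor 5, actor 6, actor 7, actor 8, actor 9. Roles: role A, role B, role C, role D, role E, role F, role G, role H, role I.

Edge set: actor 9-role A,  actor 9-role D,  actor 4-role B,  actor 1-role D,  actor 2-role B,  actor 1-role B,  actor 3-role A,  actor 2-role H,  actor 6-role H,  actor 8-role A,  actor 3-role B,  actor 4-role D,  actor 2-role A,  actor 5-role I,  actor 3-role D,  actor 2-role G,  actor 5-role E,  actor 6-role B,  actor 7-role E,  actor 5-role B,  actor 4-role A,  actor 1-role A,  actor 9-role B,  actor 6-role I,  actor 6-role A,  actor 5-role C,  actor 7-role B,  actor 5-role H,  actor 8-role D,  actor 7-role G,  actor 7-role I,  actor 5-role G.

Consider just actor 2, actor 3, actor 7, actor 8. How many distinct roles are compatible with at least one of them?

The union of neighbours of {actor 2, actor 3, actor 7, actor 8} is {role A, role B, role D, role E, role G, role H, role I}, which has 7 elements.
Since |N(S)| = 7 ≥ |S| = 4, Hall's condition holds for this subset.

7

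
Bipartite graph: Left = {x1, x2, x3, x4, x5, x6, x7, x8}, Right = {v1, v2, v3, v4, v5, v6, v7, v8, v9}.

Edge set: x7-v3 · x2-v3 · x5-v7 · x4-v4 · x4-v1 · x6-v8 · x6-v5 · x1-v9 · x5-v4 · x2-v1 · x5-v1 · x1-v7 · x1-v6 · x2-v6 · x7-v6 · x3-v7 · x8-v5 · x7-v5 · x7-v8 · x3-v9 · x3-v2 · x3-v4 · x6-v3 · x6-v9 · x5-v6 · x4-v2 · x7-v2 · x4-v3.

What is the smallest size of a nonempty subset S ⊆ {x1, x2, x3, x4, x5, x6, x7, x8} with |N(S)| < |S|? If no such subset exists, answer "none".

A matching saturating every left vertex exists, for instance x1→v9, x2→v6, x3→v2, x4→v1, x5→v7, x6→v8, x7→v3, x8→v5.
By Hall's marriage theorem, this means |N(S)| ≥ |S| for every subset S, so no violating subset exists.

none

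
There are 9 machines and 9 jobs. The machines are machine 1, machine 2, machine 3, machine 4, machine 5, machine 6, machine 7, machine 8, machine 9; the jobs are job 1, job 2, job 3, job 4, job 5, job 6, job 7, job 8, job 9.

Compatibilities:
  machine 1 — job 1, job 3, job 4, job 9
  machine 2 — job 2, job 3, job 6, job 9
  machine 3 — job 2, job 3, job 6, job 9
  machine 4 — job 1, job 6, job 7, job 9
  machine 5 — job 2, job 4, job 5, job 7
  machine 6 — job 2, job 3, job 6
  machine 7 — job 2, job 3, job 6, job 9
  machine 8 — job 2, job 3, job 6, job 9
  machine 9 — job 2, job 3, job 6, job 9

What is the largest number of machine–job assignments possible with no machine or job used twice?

One maximum matching: machine 1→job 4, machine 2→job 3, machine 3→job 6, machine 4→job 1, machine 5→job 5, machine 6→job 2, machine 7→job 9.
The set {machine 2, machine 3, machine 6, machine 7, machine 8, machine 9} has only 4 neighbours ({job 2, job 3, job 6, job 9}), so by Hall's theorem at most 7 of the 9 machines can be matched.

7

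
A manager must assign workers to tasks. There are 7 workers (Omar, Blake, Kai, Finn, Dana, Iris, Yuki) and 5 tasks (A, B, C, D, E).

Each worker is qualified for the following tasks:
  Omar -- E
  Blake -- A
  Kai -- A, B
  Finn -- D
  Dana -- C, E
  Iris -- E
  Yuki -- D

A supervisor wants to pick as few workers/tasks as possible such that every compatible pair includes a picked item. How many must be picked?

5

A maximum matching has 5 edges (e.g. Omar–E, Blake–A, Kai–B, Finn–D, Dana–C).
By König's theorem the minimum vertex cover has the same size. One such cover is {Blake, Kai, Dana, D, E}.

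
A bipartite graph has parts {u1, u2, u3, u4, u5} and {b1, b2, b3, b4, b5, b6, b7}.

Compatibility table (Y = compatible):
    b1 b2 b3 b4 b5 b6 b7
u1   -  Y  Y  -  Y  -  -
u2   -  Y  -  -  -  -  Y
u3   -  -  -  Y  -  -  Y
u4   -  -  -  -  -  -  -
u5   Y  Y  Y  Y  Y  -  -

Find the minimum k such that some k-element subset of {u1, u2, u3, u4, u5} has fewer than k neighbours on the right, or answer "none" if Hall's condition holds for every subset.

1

Take S = {u4}. Its neighbourhood is {}, so |N(S)| = 0 < |S| = 1.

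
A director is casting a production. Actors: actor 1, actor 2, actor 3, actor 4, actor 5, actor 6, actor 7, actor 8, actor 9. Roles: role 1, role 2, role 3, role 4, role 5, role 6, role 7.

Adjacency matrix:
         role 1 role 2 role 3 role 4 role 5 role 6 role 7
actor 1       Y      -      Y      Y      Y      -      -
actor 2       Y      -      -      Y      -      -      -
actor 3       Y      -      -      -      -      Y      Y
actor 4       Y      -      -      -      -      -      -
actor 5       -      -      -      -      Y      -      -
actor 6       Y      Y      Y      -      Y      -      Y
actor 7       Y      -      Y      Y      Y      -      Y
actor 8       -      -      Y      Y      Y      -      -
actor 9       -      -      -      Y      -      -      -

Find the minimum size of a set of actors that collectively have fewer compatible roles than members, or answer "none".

Take S = {actor 2, actor 4, actor 9}. Its neighbourhood is {role 1, role 4}, so |N(S)| = 2 < |S| = 3.
Every subset of size less than 3 has at least as many neighbours as members, so 3 is the minimum.

3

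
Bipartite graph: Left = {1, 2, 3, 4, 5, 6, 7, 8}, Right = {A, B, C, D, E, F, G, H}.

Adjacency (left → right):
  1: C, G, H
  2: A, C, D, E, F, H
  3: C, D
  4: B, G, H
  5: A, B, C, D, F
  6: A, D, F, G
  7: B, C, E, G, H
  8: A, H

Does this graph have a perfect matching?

A valid assignment of size 8: 1→C, 2→E, 3→D, 4→B, 5→A, 6→F, 7→G, 8→H.
Every left vertex is matched, so this is a perfect matching.

Yes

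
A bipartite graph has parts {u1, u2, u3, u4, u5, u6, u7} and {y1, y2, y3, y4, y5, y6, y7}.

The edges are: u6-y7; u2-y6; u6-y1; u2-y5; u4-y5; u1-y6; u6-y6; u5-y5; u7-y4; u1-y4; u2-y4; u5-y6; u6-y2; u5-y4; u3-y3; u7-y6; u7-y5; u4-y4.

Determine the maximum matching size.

5

One maximum matching: u1–y6, u2–y5, u3–y3, u4–y4, u6–y7.
The set {u1, u2, u4, u5, u7} has only 3 neighbours ({y4, y5, y6}), so by Hall's theorem at most 5 of the 7 left vertices can be matched.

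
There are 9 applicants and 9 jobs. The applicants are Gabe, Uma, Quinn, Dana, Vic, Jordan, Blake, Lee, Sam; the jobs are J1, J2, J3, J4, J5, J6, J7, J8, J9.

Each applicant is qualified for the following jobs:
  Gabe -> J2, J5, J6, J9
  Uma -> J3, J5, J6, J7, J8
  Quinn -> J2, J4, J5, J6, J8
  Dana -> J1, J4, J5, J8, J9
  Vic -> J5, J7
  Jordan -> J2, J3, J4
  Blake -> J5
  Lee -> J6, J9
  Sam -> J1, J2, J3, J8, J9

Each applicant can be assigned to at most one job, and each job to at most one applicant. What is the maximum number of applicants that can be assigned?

For example, pair Gabe-J2, Uma-J3, Quinn-J8, Dana-J1, Vic-J7, Jordan-J4, Blake-J5, Lee-J6, Sam-J9.
All 9 applicants are matched, so no larger matching exists.

9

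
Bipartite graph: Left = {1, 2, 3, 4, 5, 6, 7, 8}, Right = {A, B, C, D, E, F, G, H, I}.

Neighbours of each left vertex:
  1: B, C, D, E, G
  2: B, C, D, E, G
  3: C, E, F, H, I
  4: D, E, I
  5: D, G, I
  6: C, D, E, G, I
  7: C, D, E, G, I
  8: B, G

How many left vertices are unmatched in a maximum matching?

For example, pair 1→B, 2→C, 3→H, 4→D, 5→I, 6→E, 7→G.
The set {1, 2, 4, 5, 6, 7, 8} has only 6 neighbours ({B, C, D, E, G, I}), so by Hall's theorem at most 7 of the 8 left vertices can be matched.
That matches 7 of the 8, leaving 1 unmatched; no matching can do better.

1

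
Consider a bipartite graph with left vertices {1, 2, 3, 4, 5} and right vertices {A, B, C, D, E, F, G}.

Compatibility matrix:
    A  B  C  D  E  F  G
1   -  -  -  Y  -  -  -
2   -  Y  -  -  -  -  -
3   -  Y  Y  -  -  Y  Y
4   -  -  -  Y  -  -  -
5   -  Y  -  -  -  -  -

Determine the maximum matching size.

3

A valid assignment of size 3: 1→D, 2→B, 3→F.
The set {1, 2, 4, 5} has only 2 neighbours ({B, D}), so by Hall's theorem at most 3 of the 5 left vertices can be matched.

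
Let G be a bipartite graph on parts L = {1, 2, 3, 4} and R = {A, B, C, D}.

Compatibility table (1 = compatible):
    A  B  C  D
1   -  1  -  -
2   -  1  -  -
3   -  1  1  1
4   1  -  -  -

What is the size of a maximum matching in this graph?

One maximum matching: 1–B, 3–C, 4–A.
The set {1, 2} has only 1 neighbour ({B}), so by Hall's theorem at most 3 of the 4 left vertices can be matched.

3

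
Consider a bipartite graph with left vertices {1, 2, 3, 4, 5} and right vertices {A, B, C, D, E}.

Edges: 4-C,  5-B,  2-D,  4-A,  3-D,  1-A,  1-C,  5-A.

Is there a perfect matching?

No

The set {2, 3} has only 1 neighbour ({D}), so by Hall's theorem at most 4 of the 5 left vertices can be matched.
Hence no matching covers every left vertex.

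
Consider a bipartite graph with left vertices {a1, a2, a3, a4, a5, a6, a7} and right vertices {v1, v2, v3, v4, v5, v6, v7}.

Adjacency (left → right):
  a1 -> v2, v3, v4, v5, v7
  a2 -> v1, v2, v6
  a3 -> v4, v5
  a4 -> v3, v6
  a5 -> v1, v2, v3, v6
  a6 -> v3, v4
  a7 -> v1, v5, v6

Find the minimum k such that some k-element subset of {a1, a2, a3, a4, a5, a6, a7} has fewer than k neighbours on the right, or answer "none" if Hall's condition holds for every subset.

none

A matching saturating every left vertex exists, for instance a1→v7, a2→v1, a3→v5, a4→v3, a5→v2, a6→v4, a7→v6.
By Hall's marriage theorem, this means |N(S)| ≥ |S| for every subset S, so no violating subset exists.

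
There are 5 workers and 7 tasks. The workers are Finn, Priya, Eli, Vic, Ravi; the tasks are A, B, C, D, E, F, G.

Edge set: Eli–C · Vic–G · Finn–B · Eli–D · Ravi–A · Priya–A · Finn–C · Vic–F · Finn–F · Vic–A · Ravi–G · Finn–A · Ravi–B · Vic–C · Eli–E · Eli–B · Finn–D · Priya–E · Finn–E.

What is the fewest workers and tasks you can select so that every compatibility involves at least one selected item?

5

The 5 edges Finn–F, Priya–A, Eli–E, Vic–C, Ravi–B form a matching, so any vertex cover needs at least 5 vertices (one per matched edge).
Conversely {Finn, Priya, Eli, Vic, Ravi} meets every edge and has exactly 5 vertices, so 5 is optimal.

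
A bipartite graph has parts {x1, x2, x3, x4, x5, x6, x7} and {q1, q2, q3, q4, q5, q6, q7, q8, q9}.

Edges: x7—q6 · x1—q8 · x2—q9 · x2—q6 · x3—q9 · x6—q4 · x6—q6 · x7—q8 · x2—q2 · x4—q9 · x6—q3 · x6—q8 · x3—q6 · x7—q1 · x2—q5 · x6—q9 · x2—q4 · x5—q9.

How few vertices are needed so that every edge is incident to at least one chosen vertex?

{x1, x2, x3, x6, x7, q9} is a vertex cover of size 6: every edge has an endpoint in this set.
No smaller cover exists because x1–q8, x2–q2, x3–q6, x4–q9, x6–q4, x7–q1 is a matching of size 6, and a cover must include an endpoint of each of these disjoint edges (König's theorem).

6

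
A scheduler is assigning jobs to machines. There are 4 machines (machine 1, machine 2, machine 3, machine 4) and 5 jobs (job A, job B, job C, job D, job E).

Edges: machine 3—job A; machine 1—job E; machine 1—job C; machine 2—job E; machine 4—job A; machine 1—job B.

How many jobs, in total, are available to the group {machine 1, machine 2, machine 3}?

4

The union of neighbours of {machine 1, machine 2, machine 3} is {job A, job B, job C, job E}, which has 4 elements.
Since |N(S)| = 4 ≥ |S| = 3, Hall's condition holds for this subset.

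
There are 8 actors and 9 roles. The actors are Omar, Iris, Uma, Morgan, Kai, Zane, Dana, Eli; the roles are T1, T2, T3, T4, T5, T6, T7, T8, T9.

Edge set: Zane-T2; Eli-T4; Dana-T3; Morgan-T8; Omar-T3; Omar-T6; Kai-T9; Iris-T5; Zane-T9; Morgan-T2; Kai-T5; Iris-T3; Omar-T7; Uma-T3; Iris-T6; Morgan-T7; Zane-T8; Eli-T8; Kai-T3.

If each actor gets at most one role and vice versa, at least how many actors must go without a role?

1

A valid assignment of size 7: Omar→T6, Iris→T5, Uma→T3, Morgan→T7, Kai→T9, Zane→T2, Eli→T8.
The set {Uma, Dana} has only 1 neighbour ({T3}), so by Hall's theorem at most 7 of the 8 actors can be matched.
That matches 7 of the 8, leaving 1 unmatched; no matching can do better.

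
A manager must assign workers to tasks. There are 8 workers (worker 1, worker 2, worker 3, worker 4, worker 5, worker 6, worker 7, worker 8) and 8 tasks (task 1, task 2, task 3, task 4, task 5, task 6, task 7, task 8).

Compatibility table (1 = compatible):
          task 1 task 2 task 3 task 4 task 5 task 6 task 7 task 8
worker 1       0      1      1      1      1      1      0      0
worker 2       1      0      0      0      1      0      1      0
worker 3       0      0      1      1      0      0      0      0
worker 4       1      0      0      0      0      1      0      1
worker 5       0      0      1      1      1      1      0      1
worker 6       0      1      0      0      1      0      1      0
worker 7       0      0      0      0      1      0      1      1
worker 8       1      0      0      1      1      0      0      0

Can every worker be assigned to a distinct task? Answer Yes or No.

For example, pair worker 1-task 4, worker 2-task 5, worker 3-task 3, worker 4-task 8, worker 5-task 6, worker 6-task 2, worker 7-task 7, worker 8-task 1.
Every worker is matched, so this is a perfect matching.

Yes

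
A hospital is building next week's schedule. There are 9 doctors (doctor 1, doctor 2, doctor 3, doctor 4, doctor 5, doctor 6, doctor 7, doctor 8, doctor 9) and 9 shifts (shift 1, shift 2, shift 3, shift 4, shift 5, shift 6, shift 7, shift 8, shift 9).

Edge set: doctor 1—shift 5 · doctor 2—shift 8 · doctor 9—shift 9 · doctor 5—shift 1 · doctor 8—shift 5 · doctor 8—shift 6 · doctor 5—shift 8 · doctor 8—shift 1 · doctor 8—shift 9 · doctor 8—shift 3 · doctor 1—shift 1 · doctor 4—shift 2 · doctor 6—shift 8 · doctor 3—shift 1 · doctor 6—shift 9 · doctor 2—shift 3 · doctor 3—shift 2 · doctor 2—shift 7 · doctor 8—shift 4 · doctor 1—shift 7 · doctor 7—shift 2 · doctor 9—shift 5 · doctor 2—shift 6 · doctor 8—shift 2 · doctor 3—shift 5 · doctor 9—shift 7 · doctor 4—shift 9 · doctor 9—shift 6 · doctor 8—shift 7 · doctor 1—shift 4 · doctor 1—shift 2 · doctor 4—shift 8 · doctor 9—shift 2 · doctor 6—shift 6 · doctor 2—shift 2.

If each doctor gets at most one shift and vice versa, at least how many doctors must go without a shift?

0

A valid assignment of size 9: doctor 1–shift 4, doctor 2–shift 3, doctor 3–shift 1, doctor 4–shift 9, doctor 5–shift 8, doctor 6–shift 6, doctor 7–shift 2, doctor 8–shift 7, doctor 9–shift 5.
All 9 doctors are matched, so no larger matching exists.
That matches 9 of the 9, leaving 0 unmatched; no matching can do better.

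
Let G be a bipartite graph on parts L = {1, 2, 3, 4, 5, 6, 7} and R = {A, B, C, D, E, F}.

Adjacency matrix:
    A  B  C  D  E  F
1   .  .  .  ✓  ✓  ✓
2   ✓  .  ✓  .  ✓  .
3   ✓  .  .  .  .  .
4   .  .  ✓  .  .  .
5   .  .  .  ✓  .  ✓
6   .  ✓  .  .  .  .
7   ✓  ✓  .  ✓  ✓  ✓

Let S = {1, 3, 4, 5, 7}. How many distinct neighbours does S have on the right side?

The union of neighbours of {1, 3, 4, 5, 7} is {A, B, C, D, E, F}, which has 6 elements.
Since |N(S)| = 6 ≥ |S| = 5, Hall's condition holds for this subset.

6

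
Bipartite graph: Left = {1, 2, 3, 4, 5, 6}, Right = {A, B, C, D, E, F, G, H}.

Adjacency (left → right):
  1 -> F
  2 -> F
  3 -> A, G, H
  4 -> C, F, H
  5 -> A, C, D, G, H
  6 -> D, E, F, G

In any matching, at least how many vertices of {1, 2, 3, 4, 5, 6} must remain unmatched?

One maximum matching: 1-F, 3-H, 4-C, 5-G, 6-E.
The set {1, 2} has only 1 neighbour ({F}), so by Hall's theorem at most 5 of the 6 left vertices can be matched.
That matches 5 of the 6, leaving 1 unmatched; no matching can do better.

1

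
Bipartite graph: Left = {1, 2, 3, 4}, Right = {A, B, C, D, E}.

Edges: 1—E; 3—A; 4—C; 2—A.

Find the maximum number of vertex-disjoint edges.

3

For example, pair 1-E, 2-A, 4-C.
The set {2, 3} has only 1 neighbour ({A}), so by Hall's theorem at most 3 of the 4 left vertices can be matched.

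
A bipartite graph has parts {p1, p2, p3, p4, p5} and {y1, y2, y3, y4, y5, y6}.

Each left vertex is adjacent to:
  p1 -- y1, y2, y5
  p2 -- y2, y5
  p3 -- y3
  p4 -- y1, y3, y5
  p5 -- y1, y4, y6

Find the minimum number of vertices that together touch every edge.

5

{p1, p2, p3, p4, p5} is a vertex cover of size 5: every edge has an endpoint in this set.
No smaller cover exists because p1–y2, p2–y5, p3–y3, p4–y1, p5–y4 is a matching of size 5, and a cover must include an endpoint of each of these disjoint edges (König's theorem).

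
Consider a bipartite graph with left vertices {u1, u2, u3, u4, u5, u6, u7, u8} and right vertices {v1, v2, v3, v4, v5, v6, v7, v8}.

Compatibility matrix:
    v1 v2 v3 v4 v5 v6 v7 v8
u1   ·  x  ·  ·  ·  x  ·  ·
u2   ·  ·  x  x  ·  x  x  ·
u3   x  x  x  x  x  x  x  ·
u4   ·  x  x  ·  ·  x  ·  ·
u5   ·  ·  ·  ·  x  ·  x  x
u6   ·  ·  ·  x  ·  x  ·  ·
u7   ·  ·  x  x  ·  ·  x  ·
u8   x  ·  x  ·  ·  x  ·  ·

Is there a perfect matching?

Yes

A valid assignment of size 8: u1→v2, u2→v6, u3→v5, u4→v3, u5→v8, u6→v4, u7→v7, u8→v1.
Every left vertex is matched, so this is a perfect matching.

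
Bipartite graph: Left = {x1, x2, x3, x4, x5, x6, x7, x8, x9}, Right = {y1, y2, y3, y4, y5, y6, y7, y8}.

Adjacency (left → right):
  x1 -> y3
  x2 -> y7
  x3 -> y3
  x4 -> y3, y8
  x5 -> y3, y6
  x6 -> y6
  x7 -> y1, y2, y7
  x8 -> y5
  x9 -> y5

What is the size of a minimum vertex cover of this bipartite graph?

The 6 edges x1–y3, x2–y7, x4–y8, x5–y6, x7–y1, x8–y5 form a matching, so any vertex cover needs at least 6 vertices (one per matched edge).
Conversely {x2, x4, x7, y3, y5, y6} meets every edge and has exactly 6 vertices, so 6 is optimal.

6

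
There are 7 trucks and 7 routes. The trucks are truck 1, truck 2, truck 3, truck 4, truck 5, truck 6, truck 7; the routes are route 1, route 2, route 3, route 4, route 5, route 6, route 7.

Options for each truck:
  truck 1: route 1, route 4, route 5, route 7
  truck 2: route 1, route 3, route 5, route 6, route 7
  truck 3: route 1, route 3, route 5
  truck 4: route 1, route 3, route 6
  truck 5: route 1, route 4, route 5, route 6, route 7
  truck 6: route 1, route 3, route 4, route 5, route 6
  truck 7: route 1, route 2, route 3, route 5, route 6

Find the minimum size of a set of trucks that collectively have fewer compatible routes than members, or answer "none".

none

A matching saturating every truck exists, for instance truck 1→route 7, truck 2→route 3, truck 3→route 5, truck 4→route 6, truck 5→route 1, truck 6→route 4, truck 7→route 2.
By Hall's marriage theorem, this means |N(S)| ≥ |S| for every subset S, so no violating subset exists.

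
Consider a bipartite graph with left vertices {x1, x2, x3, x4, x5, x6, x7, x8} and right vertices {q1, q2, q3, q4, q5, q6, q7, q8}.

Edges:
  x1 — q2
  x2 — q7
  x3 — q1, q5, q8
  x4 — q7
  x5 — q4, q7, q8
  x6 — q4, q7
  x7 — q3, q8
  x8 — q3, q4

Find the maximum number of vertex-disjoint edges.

For example, pair x1-q2, x2-q7, x3-q5, x5-q8, x6-q4, x7-q3.
The set {x2, x4, x5, x6, x7, x8} has only 4 neighbours ({q3, q4, q7, q8}), so by Hall's theorem at most 6 of the 8 left vertices can be matched.

6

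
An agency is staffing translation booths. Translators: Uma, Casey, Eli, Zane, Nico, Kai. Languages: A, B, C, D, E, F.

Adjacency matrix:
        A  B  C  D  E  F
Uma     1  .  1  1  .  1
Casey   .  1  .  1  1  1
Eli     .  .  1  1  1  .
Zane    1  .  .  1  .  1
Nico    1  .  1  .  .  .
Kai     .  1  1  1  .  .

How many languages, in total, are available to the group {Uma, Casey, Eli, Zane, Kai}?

6

The union of neighbours of {Uma, Casey, Eli, Zane, Kai} is {A, B, C, D, E, F}, which has 6 elements.
Since |N(S)| = 6 ≥ |S| = 5, Hall's condition holds for this subset.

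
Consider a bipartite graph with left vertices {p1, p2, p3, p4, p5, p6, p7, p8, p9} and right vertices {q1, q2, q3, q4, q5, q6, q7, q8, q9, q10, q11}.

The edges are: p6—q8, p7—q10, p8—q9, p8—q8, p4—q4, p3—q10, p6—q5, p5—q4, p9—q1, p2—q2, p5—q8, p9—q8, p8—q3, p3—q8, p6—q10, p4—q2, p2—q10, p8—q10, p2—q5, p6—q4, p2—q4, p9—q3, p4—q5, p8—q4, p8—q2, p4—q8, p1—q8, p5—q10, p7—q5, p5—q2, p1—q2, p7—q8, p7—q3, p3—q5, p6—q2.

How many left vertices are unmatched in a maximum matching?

1

A valid assignment of size 8: p1→q2, p2→q4, p3→q10, p4→q5, p5→q8, p7→q3, p8→q9, p9→q1.
The set {p1, p2, p3, p4, p5, p6} has only 5 neighbours ({q10, q2, q4, q5, q8}), so by Hall's theorem at most 8 of the 9 left vertices can be matched.
That matches 8 of the 9, leaving 1 unmatched; no matching can do better.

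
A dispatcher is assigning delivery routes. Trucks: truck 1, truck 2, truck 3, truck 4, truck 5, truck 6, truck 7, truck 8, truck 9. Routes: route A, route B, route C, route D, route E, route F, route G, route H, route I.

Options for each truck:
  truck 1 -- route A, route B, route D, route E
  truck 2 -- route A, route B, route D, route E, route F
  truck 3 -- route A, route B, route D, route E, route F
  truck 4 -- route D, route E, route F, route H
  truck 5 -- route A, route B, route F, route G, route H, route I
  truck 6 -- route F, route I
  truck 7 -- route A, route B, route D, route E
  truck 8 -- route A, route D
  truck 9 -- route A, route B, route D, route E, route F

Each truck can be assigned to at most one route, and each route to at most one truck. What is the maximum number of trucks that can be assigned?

8

A valid assignment of size 8: truck 1→route A, truck 2→route F, truck 3→route E, truck 4→route H, truck 5→route G, truck 6→route I, truck 7→route B, truck 8→route D.
The set {truck 1, truck 2, truck 3, truck 7, truck 8, truck 9} has only 5 neighbours ({route A, route B, route D, route E, route F}), so by Hall's theorem at most 8 of the 9 trucks can be matched.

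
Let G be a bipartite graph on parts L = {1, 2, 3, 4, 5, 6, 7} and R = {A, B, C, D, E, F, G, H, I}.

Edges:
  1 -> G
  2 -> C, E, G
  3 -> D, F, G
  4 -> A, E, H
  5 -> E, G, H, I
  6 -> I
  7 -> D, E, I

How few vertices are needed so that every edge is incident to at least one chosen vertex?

The 7 edges 1–G, 2–C, 3–F, 4–A, 5–H, 6–I, 7–E form a matching, so any vertex cover needs at least 7 vertices (one per matched edge).
Conversely {1, 2, 3, 4, 5, 6, 7} meets every edge and has exactly 7 vertices, so 7 is optimal.

7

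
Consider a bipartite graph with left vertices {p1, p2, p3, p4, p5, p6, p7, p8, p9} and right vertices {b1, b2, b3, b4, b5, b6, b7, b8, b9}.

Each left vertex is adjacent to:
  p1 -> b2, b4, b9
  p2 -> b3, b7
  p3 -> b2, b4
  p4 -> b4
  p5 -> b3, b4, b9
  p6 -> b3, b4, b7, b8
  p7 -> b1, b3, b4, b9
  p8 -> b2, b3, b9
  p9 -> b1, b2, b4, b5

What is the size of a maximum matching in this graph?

8

A valid assignment of size 8: p1–b9, p2–b7, p3–b2, p4–b4, p5–b3, p6–b8, p7–b1, p9–b5.
The set {p1, p3, p4, p5, p8} has only 4 neighbours ({b2, b3, b4, b9}), so by Hall's theorem at most 8 of the 9 left vertices can be matched.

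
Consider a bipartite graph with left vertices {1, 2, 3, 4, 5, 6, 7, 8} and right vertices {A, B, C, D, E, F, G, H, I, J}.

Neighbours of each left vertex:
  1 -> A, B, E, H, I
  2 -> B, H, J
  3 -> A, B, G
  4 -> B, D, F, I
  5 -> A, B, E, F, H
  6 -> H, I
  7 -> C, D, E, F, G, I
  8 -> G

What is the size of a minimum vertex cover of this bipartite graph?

A maximum matching has 8 edges (e.g. 1–A, 2–J, 3–B, 4–F, 5–H, 6–I, 7–E, 8–G).
By König's theorem the minimum vertex cover has the same size. One such cover is {1, 2, 3, 4, 5, 6, 7, 8}.

8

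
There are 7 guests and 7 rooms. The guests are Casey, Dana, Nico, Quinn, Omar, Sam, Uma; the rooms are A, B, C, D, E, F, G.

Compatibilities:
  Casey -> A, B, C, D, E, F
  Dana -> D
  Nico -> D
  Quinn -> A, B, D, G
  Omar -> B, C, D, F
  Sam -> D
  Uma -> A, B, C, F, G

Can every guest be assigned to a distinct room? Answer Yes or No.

The set {Dana, Nico, Sam} has only 1 neighbour ({D}), so by Hall's theorem at most 5 of the 7 guests can be matched.
Hence no matching covers every guest.

No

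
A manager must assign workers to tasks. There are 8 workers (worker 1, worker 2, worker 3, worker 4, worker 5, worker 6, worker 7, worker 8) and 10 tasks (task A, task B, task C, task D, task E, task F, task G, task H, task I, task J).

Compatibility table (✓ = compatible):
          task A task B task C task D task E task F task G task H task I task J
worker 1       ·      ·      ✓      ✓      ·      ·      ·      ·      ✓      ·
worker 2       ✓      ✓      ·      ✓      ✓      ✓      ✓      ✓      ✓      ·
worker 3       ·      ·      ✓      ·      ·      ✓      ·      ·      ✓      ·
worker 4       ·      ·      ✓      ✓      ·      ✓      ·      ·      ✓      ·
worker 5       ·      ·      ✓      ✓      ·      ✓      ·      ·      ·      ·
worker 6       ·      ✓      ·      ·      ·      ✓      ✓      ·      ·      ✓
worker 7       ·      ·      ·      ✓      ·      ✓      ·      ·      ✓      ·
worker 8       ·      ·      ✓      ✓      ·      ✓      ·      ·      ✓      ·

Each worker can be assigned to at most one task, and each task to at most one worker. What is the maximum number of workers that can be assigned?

A valid assignment of size 6: worker 1-task C, worker 2-task A, worker 3-task I, worker 4-task F, worker 5-task D, worker 6-task J.
The set {worker 1, worker 3, worker 4, worker 5, worker 7, worker 8} has only 4 neighbours ({task C, task D, task F, task I}), so by Hall's theorem at most 6 of the 8 workers can be matched.

6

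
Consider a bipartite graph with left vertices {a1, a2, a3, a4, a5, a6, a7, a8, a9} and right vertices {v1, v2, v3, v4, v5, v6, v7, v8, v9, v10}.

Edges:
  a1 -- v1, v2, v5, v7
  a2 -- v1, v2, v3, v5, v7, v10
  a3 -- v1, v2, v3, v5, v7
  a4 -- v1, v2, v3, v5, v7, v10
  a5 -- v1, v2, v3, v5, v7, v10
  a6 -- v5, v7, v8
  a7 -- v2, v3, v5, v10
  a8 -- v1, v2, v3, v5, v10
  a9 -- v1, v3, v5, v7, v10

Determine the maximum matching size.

7

One maximum matching: a1–v7, a2–v10, a3–v5, a4–v1, a5–v3, a6–v8, a7–v2.
The set {a1, a2, a3, a4, a5, a7, a8, a9} has only 6 neighbours ({v1, v10, v2, v3, v5, v7}), so by Hall's theorem at most 7 of the 9 left vertices can be matched.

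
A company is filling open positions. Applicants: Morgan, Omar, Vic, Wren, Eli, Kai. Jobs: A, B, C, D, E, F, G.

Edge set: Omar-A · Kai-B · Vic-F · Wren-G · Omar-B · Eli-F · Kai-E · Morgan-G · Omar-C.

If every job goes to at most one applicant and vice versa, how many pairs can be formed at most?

4

A valid assignment of size 4: Morgan→G, Omar→C, Vic→F, Kai→B.
The set {Morgan, Vic, Wren, Eli} has only 2 neighbours ({F, G}), so by Hall's theorem at most 4 of the 6 applicants can be matched.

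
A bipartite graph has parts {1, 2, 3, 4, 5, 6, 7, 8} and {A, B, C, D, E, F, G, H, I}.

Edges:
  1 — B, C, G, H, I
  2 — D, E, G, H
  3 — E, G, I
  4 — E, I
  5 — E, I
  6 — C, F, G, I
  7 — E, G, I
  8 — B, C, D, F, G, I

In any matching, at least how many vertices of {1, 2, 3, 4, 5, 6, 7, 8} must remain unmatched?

1

A valid assignment of size 7: 1-H, 2-D, 3-G, 4-I, 5-E, 6-F, 8-B.
The set {3, 4, 5, 7} has only 3 neighbours ({E, G, I}), so by Hall's theorem at most 7 of the 8 left vertices can be matched.
That matches 7 of the 8, leaving 1 unmatched; no matching can do better.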